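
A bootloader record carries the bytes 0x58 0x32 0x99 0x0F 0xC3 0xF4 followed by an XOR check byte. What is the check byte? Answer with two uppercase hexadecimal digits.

XOR the bytes together:
  start with 0x58
  0x58 ⊕ 0x32 = 0x6A
  0x6A ⊕ 0x99 = 0xF3
  0xF3 ⊕ 0x0F = 0xFC
  0xFC ⊕ 0xC3 = 0x3F
  0x3F ⊕ 0xF4 = 0xCB

CB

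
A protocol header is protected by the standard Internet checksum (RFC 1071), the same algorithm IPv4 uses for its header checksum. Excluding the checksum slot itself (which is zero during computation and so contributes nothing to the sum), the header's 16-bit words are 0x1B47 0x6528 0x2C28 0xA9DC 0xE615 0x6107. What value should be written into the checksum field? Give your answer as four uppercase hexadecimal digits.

626E

One's-complement addition (fold any carry out of bit 15 back into bit 0):
  0x1B47 + 0x6528 = 0x0806F
  0x806F + 0x2C28 = 0x0AC97
  0xAC97 + 0xA9DC = 0x15673 → wrap carry → 0x5674
  0x5674 + 0xE615 = 0x13C89 → wrap carry → 0x3C8A
  0x3C8A + 0x6107 = 0x09D91
One's-complement sum = 0x9D91.
Checksum = ~0x9D91 & 0xFFFF = 0x626E.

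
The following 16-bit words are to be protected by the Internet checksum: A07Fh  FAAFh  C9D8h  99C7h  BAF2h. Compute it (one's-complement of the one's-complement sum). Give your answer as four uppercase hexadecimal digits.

One's-complement addition (fold any carry out of bit 15 back into bit 0):
  0xA07F + 0xFAAF = 0x19B2E → wrap carry → 0x9B2F
  0x9B2F + 0xC9D8 = 0x16507 → wrap carry → 0x6508
  0x6508 + 0x99C7 = 0x0FECF
  0xFECF + 0xBAF2 = 0x1B9C1 → wrap carry → 0xB9C2
One's-complement sum = 0xB9C2.
Checksum = ~0xB9C2 & 0xFFFF = 0x463D.

463D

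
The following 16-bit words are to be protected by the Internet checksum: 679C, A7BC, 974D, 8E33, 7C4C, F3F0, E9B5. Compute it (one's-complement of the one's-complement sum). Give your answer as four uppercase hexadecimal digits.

7132

One's-complement addition (fold any carry out of bit 15 back into bit 0):
  0x679C + 0xA7BC = 0x10F58 → wrap carry → 0x0F59
  0x0F59 + 0x974D = 0x0A6A6
  0xA6A6 + 0x8E33 = 0x134D9 → wrap carry → 0x34DA
  0x34DA + 0x7C4C = 0x0B126
  0xB126 + 0xF3F0 = 0x1A516 → wrap carry → 0xA517
  0xA517 + 0xE9B5 = 0x18ECC → wrap carry → 0x8ECD
One's-complement sum = 0x8ECD.
Checksum = ~0x8ECD & 0xFFFF = 0x7132.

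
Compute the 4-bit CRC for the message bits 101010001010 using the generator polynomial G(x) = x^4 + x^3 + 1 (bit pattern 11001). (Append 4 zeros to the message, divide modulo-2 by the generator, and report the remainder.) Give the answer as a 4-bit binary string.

Append 4 zeros: 1010100010100000. Divide by 11001 (XOR where the leading bit is 1):
  pos 0: 10101 XOR 11001 = 01100
  pos 1: 11000 XOR 11001 = 00001
  pos 5: 10010 XOR 11001 = 01011
  pos 6: 10111 XOR 11001 = 01110
  pos 7: 11100 XOR 11001 = 00101
  pos 9: 10100 XOR 11001 = 01101
  pos 10: 11010 XOR 11001 = 00011
Remainder (last 4 bits) = 0110. This is the CRC / FCS.

0110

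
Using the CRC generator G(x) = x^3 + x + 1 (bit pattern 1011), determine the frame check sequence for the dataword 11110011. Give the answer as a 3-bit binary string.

Append 3 zeros: 11110011000. Divide by 1011 (XOR where the leading bit is 1):
  pos 0: 1111 XOR 1011 = 0100
  pos 1: 1000 XOR 1011 = 0011
  pos 3: 1101 XOR 1011 = 0110
  pos 4: 1101 XOR 1011 = 0110
  pos 5: 1100 XOR 1011 = 0111
  pos 6: 1110 XOR 1011 = 0101
  pos 7: 1010 XOR 1011 = 0001
Remainder (last 3 bits) = 001. This is the CRC / FCS.

001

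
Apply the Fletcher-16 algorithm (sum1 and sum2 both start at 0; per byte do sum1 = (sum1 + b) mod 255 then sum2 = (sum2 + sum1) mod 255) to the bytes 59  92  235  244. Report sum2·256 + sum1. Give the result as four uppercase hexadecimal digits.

Running sums (mod 255):
  after byte 0 (59): sum1=59, sum2=59
  after byte 1 (92): sum1=151, sum2=210
  after byte 2 (235): sum1=131, sum2=86
  after byte 3 (244): sum1=120, sum2=206
Checksum = sum2·256 + sum1 = 206·256 + 120 = 52856 = 0xCE78.

CE78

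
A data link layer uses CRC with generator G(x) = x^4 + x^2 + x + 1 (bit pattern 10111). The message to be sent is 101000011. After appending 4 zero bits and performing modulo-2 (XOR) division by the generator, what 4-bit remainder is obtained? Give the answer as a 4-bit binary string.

1111

Append 4 zeros: 1010000110000. Divide by 10111 (XOR where the leading bit is 1):
  pos 0: 10100 XOR 10111 = 00011
  pos 3: 11001 XOR 10111 = 01110
  pos 4: 11101 XOR 10111 = 01010
  pos 5: 10100 XOR 10111 = 00011
  pos 8: 11000 XOR 10111 = 01111
Remainder (last 4 bits) = 1111. This is the CRC / FCS.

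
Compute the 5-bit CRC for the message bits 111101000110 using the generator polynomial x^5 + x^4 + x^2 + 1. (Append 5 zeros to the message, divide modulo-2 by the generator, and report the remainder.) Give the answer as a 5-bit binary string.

Append 5 zeros: 11110100011000000. Divide by 110101 (XOR where the leading bit is 1):
  pos 0: 111101 XOR 110101 = 001000
  pos 2: 100000 XOR 110101 = 010101
  pos 3: 101010 XOR 110101 = 011111
  pos 4: 111111 XOR 110101 = 001010
  pos 6: 101010 XOR 110101 = 011111
  pos 7: 111110 XOR 110101 = 001011
  pos 9: 101100 XOR 110101 = 011001
  pos 10: 110010 XOR 110101 = 000111
Remainder (last 5 bits) = 01110. This is the CRC / FCS.

01110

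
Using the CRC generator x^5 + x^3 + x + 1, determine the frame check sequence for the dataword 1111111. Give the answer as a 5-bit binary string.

Append 5 zeros: 111111100000. Divide by 101011 (XOR where the leading bit is 1):
  pos 0: 111111 XOR 101011 = 010100
  pos 1: 101001 XOR 101011 = 000010
  pos 5: 100000 XOR 101011 = 001011
Remainder (last 5 bits) = 10110. This is the CRC / FCS.

10110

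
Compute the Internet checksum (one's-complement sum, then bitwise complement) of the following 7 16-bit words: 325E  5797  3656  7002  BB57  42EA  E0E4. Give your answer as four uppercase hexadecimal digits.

F08A

One's-complement addition (fold any carry out of bit 15 back into bit 0):
  0x325E + 0x5797 = 0x089F5
  0x89F5 + 0x3656 = 0x0C04B
  0xC04B + 0x7002 = 0x1304D → wrap carry → 0x304E
  0x304E + 0xBB57 = 0x0EBA5
  0xEBA5 + 0x42EA = 0x12E8F → wrap carry → 0x2E90
  0x2E90 + 0xE0E4 = 0x10F74 → wrap carry → 0x0F75
One's-complement sum = 0x0F75.
Checksum = ~0x0F75 & 0xFFFF = 0xF08A.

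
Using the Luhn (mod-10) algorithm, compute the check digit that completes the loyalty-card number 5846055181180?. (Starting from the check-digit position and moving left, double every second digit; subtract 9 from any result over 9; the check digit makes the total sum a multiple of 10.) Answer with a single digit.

2

Partial digits right→left: 0 8 1 1 8 1 5 5 0 6 4 8 5
Double every second digit counting from the check-digit position (so the 1st, 3rd, 5th, ... of the partial from the right).
  doubled (with −9 where >9): 0 2 7 1 0 8 1 → sum 19
  kept as-is: 8 1 1 5 6 8 → sum 29
Total = 19 + 29 = 48.
Check digit = (10 − (48 mod 10)) mod 10 = 2.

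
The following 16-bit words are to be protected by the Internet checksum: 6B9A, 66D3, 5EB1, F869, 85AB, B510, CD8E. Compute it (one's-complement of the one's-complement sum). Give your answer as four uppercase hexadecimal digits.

One's-complement addition (fold any carry out of bit 15 back into bit 0):
  0x6B9A + 0x66D3 = 0x0D26D
  0xD26D + 0x5EB1 = 0x1311E → wrap carry → 0x311F
  0x311F + 0xF869 = 0x12988 → wrap carry → 0x2989
  0x2989 + 0x85AB = 0x0AF34
  0xAF34 + 0xB510 = 0x16444 → wrap carry → 0x6445
  0x6445 + 0xCD8E = 0x131D3 → wrap carry → 0x31D4
One's-complement sum = 0x31D4.
Checksum = ~0x31D4 & 0xFFFF = 0xCE2B.

CE2B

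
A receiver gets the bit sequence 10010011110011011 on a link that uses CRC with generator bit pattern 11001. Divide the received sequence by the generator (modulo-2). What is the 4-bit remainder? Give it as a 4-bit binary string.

Modulo-2 division of 10010011110011011 by 11001:
  pos 0: 10010 XOR 11001 = 01011
  pos 1: 10110 XOR 11001 = 01111
  pos 2: 11111 XOR 11001 = 00110
  pos 4: 11011 XOR 11001 = 00010
  pos 7: 10100 XOR 11001 = 01101
  pos 8: 11011 XOR 11001 = 00010
  pos 11: 10101 XOR 11001 = 01100
  pos 12: 11001 XOR 11001 = 00000
Remainder = 0000 (zero — the frame passes the CRC check).

0000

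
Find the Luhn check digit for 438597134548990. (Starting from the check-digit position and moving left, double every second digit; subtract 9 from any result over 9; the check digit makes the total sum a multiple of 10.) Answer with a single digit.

9

Partial digits right→left: 0 9 9 8 4 5 4 3 1 7 9 5 8 3 4
Double every second digit counting from the check-digit position (so the 1st, 3rd, 5th, ... of the partial from the right).
  doubled (with −9 where >9): 0 9 8 8 2 9 7 8 → sum 51
  kept as-is: 9 8 5 3 7 5 3 → sum 40
Total = 51 + 40 = 91.
Check digit = (10 − (91 mod 10)) mod 10 = 9.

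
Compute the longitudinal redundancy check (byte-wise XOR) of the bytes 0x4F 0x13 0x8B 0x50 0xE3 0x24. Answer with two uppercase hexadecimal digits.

XOR the bytes together:
  start with 0x4F
  0x4F ⊕ 0x13 = 0x5C
  0x5C ⊕ 0x8B = 0xD7
  0xD7 ⊕ 0x50 = 0x87
  0x87 ⊕ 0xE3 = 0x64
  0x64 ⊕ 0x24 = 0x40

40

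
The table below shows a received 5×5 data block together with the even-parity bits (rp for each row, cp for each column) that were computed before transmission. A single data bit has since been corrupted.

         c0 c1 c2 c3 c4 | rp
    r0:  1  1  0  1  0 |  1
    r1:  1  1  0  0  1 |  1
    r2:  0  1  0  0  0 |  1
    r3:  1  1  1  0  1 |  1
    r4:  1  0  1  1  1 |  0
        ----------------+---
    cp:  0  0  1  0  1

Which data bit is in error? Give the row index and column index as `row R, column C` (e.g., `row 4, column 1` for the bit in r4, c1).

Recompute each row's even parity and compare to rp:
  r0: data parity 1, sent rp 1 → ok
  r1: data parity 1, sent rp 1 → ok
  r2: data parity 1, sent rp 1 → ok
  r3: data parity 0, sent rp 1 → mismatch
  r4: data parity 0, sent rp 0 → ok
Recompute each column's even parity and compare to cp:
  c0: data parity 0, sent cp 0 → ok
  c1: data parity 0, sent cp 0 → ok
  c2: data parity 0, sent cp 1 → mismatch
  c3: data parity 0, sent cp 0 → ok
  c4: data parity 1, sent cp 1 → ok
Exactly one row (r3) and one column (c2) fail → the flipped bit is at their intersection.

row 3, column 2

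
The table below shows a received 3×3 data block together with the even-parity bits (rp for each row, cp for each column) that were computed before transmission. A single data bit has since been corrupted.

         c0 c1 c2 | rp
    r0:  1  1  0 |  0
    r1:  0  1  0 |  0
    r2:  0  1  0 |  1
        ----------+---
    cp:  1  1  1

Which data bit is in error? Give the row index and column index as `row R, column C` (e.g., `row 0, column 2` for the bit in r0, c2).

row 1, column 2

Recompute each row's even parity and compare to rp:
  r0: data parity 0, sent rp 0 → ok
  r1: data parity 1, sent rp 0 → mismatch
  r2: data parity 1, sent rp 1 → ok
Recompute each column's even parity and compare to cp:
  c0: data parity 1, sent cp 1 → ok
  c1: data parity 1, sent cp 1 → ok
  c2: data parity 0, sent cp 1 → mismatch
Exactly one row (r1) and one column (c2) fail → the flipped bit is at their intersection.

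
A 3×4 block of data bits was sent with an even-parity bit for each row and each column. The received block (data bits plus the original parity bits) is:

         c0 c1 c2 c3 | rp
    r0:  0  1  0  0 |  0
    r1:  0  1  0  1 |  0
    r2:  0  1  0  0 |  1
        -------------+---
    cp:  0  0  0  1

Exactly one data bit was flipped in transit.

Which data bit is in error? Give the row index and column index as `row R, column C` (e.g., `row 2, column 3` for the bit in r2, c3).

row 0, column 1

Recompute each row's even parity and compare to rp:
  r0: data parity 1, sent rp 0 → mismatch
  r1: data parity 0, sent rp 0 → ok
  r2: data parity 1, sent rp 1 → ok
Recompute each column's even parity and compare to cp:
  c0: data parity 0, sent cp 0 → ok
  c1: data parity 1, sent cp 0 → mismatch
  c2: data parity 0, sent cp 0 → ok
  c3: data parity 1, sent cp 1 → ok
Exactly one row (r0) and one column (c1) fail → the flipped bit is at their intersection.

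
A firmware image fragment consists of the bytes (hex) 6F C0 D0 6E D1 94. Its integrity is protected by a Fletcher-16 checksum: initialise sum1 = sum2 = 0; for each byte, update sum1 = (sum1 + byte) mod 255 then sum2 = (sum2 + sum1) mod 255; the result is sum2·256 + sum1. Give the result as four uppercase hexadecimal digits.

Running sums (mod 255):
  after byte 0 (6F): sum1=111, sum2=111
  after byte 1 (C0): sum1=48, sum2=159
  after byte 2 (D0): sum1=1, sum2=160
  after byte 3 (6E): sum1=111, sum2=16
  after byte 4 (D1): sum1=65, sum2=81
  after byte 5 (94): sum1=213, sum2=39
Checksum = sum2·256 + sum1 = 39·256 + 213 = 10197 = 0x27D5.

27D5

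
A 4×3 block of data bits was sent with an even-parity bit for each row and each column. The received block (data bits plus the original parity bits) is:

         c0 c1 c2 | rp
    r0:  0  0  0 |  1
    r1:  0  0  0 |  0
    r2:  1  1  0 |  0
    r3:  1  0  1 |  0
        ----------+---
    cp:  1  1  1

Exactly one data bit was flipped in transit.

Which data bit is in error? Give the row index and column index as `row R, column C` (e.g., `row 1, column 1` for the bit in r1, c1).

Recompute each row's even parity and compare to rp:
  r0: data parity 0, sent rp 1 → mismatch
  r1: data parity 0, sent rp 0 → ok
  r2: data parity 0, sent rp 0 → ok
  r3: data parity 0, sent rp 0 → ok
Recompute each column's even parity and compare to cp:
  c0: data parity 0, sent cp 1 → mismatch
  c1: data parity 1, sent cp 1 → ok
  c2: data parity 1, sent cp 1 → ok
Exactly one row (r0) and one column (c0) fail → the flipped bit is at their intersection.

row 0, column 0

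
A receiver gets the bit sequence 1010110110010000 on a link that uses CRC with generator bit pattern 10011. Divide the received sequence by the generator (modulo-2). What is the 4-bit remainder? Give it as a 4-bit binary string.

Modulo-2 division of 1010110110010000 by 10011:
  pos 0: 10101 XOR 10011 = 00110
  pos 2: 11010 XOR 10011 = 01001
  pos 3: 10011 XOR 10011 = 00000
  pos 8: 10010 XOR 10011 = 00001
Remainder = 1000 (nonzero — an error is detected).

1000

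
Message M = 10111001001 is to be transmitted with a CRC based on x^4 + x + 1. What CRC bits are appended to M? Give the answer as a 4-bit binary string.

Append 4 zeros: 101110010010000. Divide by 10011 (XOR where the leading bit is 1):
  pos 0: 10111 XOR 10011 = 00100
  pos 2: 10000 XOR 10011 = 00011
  pos 5: 11100 XOR 10011 = 01111
  pos 6: 11111 XOR 10011 = 01100
  pos 7: 11000 XOR 10011 = 01011
  pos 8: 10110 XOR 10011 = 00101
  pos 10: 10100 XOR 10011 = 00111
Remainder (last 4 bits) = 0111. This is the CRC / FCS.

0111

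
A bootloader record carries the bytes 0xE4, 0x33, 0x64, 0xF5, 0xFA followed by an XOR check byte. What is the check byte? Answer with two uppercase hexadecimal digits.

BC

XOR the bytes together:
  start with 0xE4
  0xE4 ⊕ 0x33 = 0xD7
  0xD7 ⊕ 0x64 = 0xB3
  0xB3 ⊕ 0xF5 = 0x46
  0x46 ⊕ 0xFA = 0xBC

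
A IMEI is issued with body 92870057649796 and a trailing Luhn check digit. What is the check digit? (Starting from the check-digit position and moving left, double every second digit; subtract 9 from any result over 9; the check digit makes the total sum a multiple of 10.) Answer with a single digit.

Partial digits right→left: 6 9 7 9 4 6 7 5 0 0 7 8 2 9
Double every second digit counting from the check-digit position (so the 1st, 3rd, 5th, ... of the partial from the right).
  doubled (with −9 where >9): 3 5 8 5 0 5 4 → sum 30
  kept as-is: 9 9 6 5 0 8 9 → sum 46
Total = 30 + 46 = 76.
Check digit = (10 − (76 mod 10)) mod 10 = 4.

4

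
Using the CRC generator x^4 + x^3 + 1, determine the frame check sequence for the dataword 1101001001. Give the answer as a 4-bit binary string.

0001

Append 4 zeros: 11010010010000. Divide by 11001 (XOR where the leading bit is 1):
  pos 0: 11010 XOR 11001 = 00011
  pos 3: 11010 XOR 11001 = 00011
  pos 6: 11010 XOR 11001 = 00011
  pos 9: 11000 XOR 11001 = 00001
Remainder (last 4 bits) = 0001. This is the CRC / FCS.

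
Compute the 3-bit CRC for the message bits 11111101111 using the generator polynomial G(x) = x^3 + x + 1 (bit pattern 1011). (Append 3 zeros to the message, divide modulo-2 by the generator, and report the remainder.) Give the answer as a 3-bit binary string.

Append 3 zeros: 11111101111000. Divide by 1011 (XOR where the leading bit is 1):
  pos 0: 1111 XOR 1011 = 0100
  pos 1: 1001 XOR 1011 = 0010
  pos 3: 1010 XOR 1011 = 0001
  pos 6: 1111 XOR 1011 = 0100
  pos 7: 1001 XOR 1011 = 0010
  pos 9: 1000 XOR 1011 = 0011
Remainder (last 3 bits) = 110. This is the CRC / FCS.

110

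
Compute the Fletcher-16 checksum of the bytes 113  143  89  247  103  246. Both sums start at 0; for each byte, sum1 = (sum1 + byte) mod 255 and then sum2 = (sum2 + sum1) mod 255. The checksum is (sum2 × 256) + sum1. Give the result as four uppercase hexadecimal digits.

Running sums (mod 255):
  after byte 0 (113): sum1=113, sum2=113
  after byte 1 (143): sum1=1, sum2=114
  after byte 2 (89): sum1=90, sum2=204
  after byte 3 (247): sum1=82, sum2=31
  after byte 4 (103): sum1=185, sum2=216
  after byte 5 (246): sum1=176, sum2=137
Checksum = sum2·256 + sum1 = 137·256 + 176 = 35248 = 0x89B0.

89B0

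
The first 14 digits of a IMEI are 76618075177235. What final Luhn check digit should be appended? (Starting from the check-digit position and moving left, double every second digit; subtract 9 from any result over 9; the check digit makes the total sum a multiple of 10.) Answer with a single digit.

Partial digits right→left: 5 3 2 7 7 1 5 7 0 8 1 6 6 7
Double every second digit counting from the check-digit position (so the 1st, 3rd, 5th, ... of the partial from the right).
  doubled (with −9 where >9): 1 4 5 1 0 2 3 → sum 16
  kept as-is: 3 7 1 7 8 6 7 → sum 39
Total = 16 + 39 = 55.
Check digit = (10 − (55 mod 10)) mod 10 = 5.

5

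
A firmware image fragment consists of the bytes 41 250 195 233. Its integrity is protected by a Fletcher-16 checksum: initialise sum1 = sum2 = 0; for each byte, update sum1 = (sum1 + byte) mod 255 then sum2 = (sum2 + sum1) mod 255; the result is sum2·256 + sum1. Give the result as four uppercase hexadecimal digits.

07D1

Running sums (mod 255):
  after byte 0 (41): sum1=41, sum2=41
  after byte 1 (250): sum1=36, sum2=77
  after byte 2 (195): sum1=231, sum2=53
  after byte 3 (233): sum1=209, sum2=7
Checksum = sum2·256 + sum1 = 7·256 + 209 = 2001 = 0x07D1.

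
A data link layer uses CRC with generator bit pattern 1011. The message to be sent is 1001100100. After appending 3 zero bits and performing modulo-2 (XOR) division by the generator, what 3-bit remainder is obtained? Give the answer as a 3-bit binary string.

Append 3 zeros: 1001100100000. Divide by 1011 (XOR where the leading bit is 1):
  pos 0: 1001 XOR 1011 = 0010
  pos 2: 1010 XOR 1011 = 0001
  pos 5: 1010 XOR 1011 = 0001
  pos 8: 1000 XOR 1011 = 0011
Remainder (last 3 bits) = 110. This is the CRC / FCS.

110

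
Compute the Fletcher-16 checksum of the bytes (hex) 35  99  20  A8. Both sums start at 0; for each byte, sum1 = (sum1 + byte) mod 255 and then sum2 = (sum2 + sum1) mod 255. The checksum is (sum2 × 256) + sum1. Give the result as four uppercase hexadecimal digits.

8A97

Running sums (mod 255):
  after byte 0 (35): sum1=53, sum2=53
  after byte 1 (99): sum1=206, sum2=4
  after byte 2 (20): sum1=238, sum2=242
  after byte 3 (A8): sum1=151, sum2=138
Checksum = sum2·256 + sum1 = 138·256 + 151 = 35479 = 0x8A97.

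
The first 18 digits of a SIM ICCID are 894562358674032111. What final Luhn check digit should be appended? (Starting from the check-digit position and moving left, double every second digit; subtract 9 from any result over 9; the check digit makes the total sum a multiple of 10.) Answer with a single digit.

5

Partial digits right→left: 1 1 1 2 3 0 4 7 6 8 5 3 2 6 5 4 9 8
Double every second digit counting from the check-digit position (so the 1st, 3rd, 5th, ... of the partial from the right).
  doubled (with −9 where >9): 2 2 6 8 3 1 4 1 9 → sum 36
  kept as-is: 1 2 0 7 8 3 6 4 8 → sum 39
Total = 36 + 39 = 75.
Check digit = (10 − (75 mod 10)) mod 10 = 5.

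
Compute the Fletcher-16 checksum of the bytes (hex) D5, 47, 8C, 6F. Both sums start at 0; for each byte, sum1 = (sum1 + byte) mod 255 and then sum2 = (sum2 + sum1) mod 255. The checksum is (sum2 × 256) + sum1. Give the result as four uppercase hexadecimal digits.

B519

Running sums (mod 255):
  after byte 0 (D5): sum1=213, sum2=213
  after byte 1 (47): sum1=29, sum2=242
  after byte 2 (8C): sum1=169, sum2=156
  after byte 3 (6F): sum1=25, sum2=181
Checksum = sum2·256 + sum1 = 181·256 + 25 = 46361 = 0xB519.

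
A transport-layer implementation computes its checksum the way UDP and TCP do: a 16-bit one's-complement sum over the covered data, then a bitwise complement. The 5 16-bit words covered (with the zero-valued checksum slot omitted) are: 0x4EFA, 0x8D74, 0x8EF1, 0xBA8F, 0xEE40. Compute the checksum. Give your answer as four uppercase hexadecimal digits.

EBCE

One's-complement addition (fold any carry out of bit 15 back into bit 0):
  0x4EFA + 0x8D74 = 0x0DC6E
  0xDC6E + 0x8EF1 = 0x16B5F → wrap carry → 0x6B60
  0x6B60 + 0xBA8F = 0x125EF → wrap carry → 0x25F0
  0x25F0 + 0xEE40 = 0x11430 → wrap carry → 0x1431
One's-complement sum = 0x1431.
Checksum = ~0x1431 & 0xFFFF = 0xEBCE.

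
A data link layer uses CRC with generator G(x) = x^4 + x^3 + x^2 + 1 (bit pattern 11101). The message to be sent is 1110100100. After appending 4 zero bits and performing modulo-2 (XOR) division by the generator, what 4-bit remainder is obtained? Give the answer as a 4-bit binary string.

Append 4 zeros: 11101001000000. Divide by 11101 (XOR where the leading bit is 1):
  pos 0: 11101 XOR 11101 = 00000
  pos 7: 10000 XOR 11101 = 01101
  pos 8: 11010 XOR 11101 = 00111
Remainder (last 4 bits) = 1110. This is the CRC / FCS.

1110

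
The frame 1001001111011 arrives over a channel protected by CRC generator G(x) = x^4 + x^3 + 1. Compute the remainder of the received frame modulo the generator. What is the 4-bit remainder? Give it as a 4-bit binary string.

Modulo-2 division of 1001001111011 by 11001:
  pos 0: 10010 XOR 11001 = 01011
  pos 1: 10110 XOR 11001 = 01111
  pos 2: 11111 XOR 11001 = 00110
  pos 4: 11011 XOR 11001 = 00010
  pos 7: 10101 XOR 11001 = 01100
  pos 8: 11001 XOR 11001 = 00000
Remainder = 0000 (zero — the frame passes the CRC check).

0000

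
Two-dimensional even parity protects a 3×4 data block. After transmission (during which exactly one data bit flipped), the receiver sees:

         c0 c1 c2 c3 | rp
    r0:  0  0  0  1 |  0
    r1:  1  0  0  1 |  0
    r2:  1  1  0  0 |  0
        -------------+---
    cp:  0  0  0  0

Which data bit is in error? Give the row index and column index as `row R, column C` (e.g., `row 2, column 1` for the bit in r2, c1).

row 0, column 1

Recompute each row's even parity and compare to rp:
  r0: data parity 1, sent rp 0 → mismatch
  r1: data parity 0, sent rp 0 → ok
  r2: data parity 0, sent rp 0 → ok
Recompute each column's even parity and compare to cp:
  c0: data parity 0, sent cp 0 → ok
  c1: data parity 1, sent cp 0 → mismatch
  c2: data parity 0, sent cp 0 → ok
  c3: data parity 0, sent cp 0 → ok
Exactly one row (r0) and one column (c1) fail → the flipped bit is at their intersection.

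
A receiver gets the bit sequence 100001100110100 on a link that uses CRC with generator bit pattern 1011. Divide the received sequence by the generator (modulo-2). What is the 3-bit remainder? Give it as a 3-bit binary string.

Modulo-2 division of 100001100110100 by 1011:
  pos 0: 1000 XOR 1011 = 0011
  pos 2: 1101 XOR 1011 = 0110
  pos 3: 1101 XOR 1011 = 0110
  pos 4: 1100 XOR 1011 = 0111
  pos 5: 1110 XOR 1011 = 0101
  pos 6: 1011 XOR 1011 = 0000
  pos 10: 1010 XOR 1011 = 0001
Remainder = 010 (nonzero — an error is detected).

010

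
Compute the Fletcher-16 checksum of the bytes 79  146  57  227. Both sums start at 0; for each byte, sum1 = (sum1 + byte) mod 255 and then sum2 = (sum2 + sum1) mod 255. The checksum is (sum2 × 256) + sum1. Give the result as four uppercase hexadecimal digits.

Running sums (mod 255):
  after byte 0 (79): sum1=79, sum2=79
  after byte 1 (146): sum1=225, sum2=49
  after byte 2 (57): sum1=27, sum2=76
  after byte 3 (227): sum1=254, sum2=75
Checksum = sum2·256 + sum1 = 75·256 + 254 = 19454 = 0x4BFE.

4BFE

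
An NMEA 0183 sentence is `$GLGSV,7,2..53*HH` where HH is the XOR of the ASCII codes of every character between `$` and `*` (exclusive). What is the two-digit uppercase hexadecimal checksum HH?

4A

XOR the ASCII codes of the payload characters:
  'G' = 0x47 → acc = 0x47
  'L' = 0x4C → acc = 0x0B
  'G' = 0x47 → acc = 0x4C
  'S' = 0x53 → acc = 0x1F
  'V' = 0x56 → acc = 0x49
  ',' = 0x2C → acc = 0x65
  '7' = 0x37 → acc = 0x52
  ',' = 0x2C → acc = 0x7E
  '2' = 0x32 → acc = 0x4C
  '.' = 0x2E → acc = 0x62
  '.' = 0x2E → acc = 0x4C
  '5' = 0x35 → acc = 0x79
  '3' = 0x33 → acc = 0x4A
Checksum = 0x4A.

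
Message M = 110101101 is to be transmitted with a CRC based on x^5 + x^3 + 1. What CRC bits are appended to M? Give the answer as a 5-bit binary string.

00110

Append 5 zeros: 11010110100000. Divide by 101001 (XOR where the leading bit is 1):
  pos 0: 110101 XOR 101001 = 011100
  pos 1: 111001 XOR 101001 = 010000
  pos 2: 100000 XOR 101001 = 001001
  pos 4: 100110 XOR 101001 = 001111
  pos 6: 111100 XOR 101001 = 010101
  pos 7: 101010 XOR 101001 = 000011
Remainder (last 5 bits) = 00110. This is the CRC / FCS.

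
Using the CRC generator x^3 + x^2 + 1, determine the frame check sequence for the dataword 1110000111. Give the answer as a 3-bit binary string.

Append 3 zeros: 1110000111000. Divide by 1101 (XOR where the leading bit is 1):
  pos 0: 1110 XOR 1101 = 0011
  pos 2: 1100 XOR 1101 = 0001
  pos 5: 1011 XOR 1101 = 0110
  pos 6: 1101 XOR 1101 = 0000
Remainder (last 3 bits) = 000. This is the CRC / FCS.

000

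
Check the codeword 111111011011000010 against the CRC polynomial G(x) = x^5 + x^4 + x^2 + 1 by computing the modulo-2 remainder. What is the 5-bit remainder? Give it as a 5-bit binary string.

00100

Modulo-2 division of 111111011011000010 by 110101:
  pos 0: 111111 XOR 110101 = 001010
  pos 2: 101001 XOR 110101 = 011100
  pos 3: 111001 XOR 110101 = 001100
  pos 5: 110001 XOR 110101 = 000100
  pos 8: 100100 XOR 110101 = 010001
  pos 9: 100010 XOR 110101 = 010111
  pos 10: 101110 XOR 110101 = 011011
  pos 11: 110111 XOR 110101 = 000010
Remainder = 00100 (nonzero — an error is detected).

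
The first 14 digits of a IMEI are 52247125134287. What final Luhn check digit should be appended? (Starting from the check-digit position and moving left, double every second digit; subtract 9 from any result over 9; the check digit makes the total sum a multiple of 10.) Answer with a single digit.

1

Partial digits right→left: 7 8 2 4 3 1 5 2 1 7 4 2 2 5
Double every second digit counting from the check-digit position (so the 1st, 3rd, 5th, ... of the partial from the right).
  doubled (with −9 where >9): 5 4 6 1 2 8 4 → sum 30
  kept as-is: 8 4 1 2 7 2 5 → sum 29
Total = 30 + 29 = 59.
Check digit = (10 − (59 mod 10)) mod 10 = 1.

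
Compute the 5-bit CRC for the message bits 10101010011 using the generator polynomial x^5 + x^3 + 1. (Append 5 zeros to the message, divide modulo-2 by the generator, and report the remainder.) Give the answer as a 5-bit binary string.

11010

Append 5 zeros: 1010101001100000. Divide by 101001 (XOR where the leading bit is 1):
  pos 0: 101010 XOR 101001 = 000011
  pos 4: 111001 XOR 101001 = 010000
  pos 5: 100001 XOR 101001 = 001000
  pos 7: 100000 XOR 101001 = 001001
  pos 9: 100100 XOR 101001 = 001101
Remainder (last 5 bits) = 11010. This is the CRC / FCS.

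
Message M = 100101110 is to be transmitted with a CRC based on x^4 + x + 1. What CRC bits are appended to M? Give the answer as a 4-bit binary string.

0100

Append 4 zeros: 1001011100000. Divide by 10011 (XOR where the leading bit is 1):
  pos 0: 10010 XOR 10011 = 00001
  pos 4: 11110 XOR 10011 = 01101
  pos 5: 11010 XOR 10011 = 01001
  pos 6: 10010 XOR 10011 = 00001
Remainder (last 4 bits) = 0100. This is the CRC / FCS.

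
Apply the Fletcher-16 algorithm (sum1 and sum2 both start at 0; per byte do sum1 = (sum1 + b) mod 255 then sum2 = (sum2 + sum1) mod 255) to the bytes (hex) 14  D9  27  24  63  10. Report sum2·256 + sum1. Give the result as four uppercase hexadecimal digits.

99AC

Running sums (mod 255):
  after byte 0 (14): sum1=20, sum2=20
  after byte 1 (D9): sum1=237, sum2=2
  after byte 2 (27): sum1=21, sum2=23
  after byte 3 (24): sum1=57, sum2=80
  after byte 4 (63): sum1=156, sum2=236
  after byte 5 (10): sum1=172, sum2=153
Checksum = sum2·256 + sum1 = 153·256 + 172 = 39340 = 0x99AC.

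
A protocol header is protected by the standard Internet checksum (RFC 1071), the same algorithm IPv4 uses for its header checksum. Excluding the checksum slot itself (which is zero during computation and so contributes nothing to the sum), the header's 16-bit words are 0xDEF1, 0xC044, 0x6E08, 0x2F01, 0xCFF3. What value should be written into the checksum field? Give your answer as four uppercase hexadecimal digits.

One's-complement addition (fold any carry out of bit 15 back into bit 0):
  0xDEF1 + 0xC044 = 0x19F35 → wrap carry → 0x9F36
  0x9F36 + 0x6E08 = 0x10D3E → wrap carry → 0x0D3F
  0x0D3F + 0x2F01 = 0x03C40
  0x3C40 + 0xCFF3 = 0x10C33 → wrap carry → 0x0C34
One's-complement sum = 0x0C34.
Checksum = ~0x0C34 & 0xFFFF = 0xF3CB.

F3CB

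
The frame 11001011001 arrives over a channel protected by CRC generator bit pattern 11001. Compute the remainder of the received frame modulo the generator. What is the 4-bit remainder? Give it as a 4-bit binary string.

Modulo-2 division of 11001011001 by 11001:
  pos 0: 11001 XOR 11001 = 00000
  pos 6: 11001 XOR 11001 = 00000
Remainder = 0000 (zero — the frame passes the CRC check).

0000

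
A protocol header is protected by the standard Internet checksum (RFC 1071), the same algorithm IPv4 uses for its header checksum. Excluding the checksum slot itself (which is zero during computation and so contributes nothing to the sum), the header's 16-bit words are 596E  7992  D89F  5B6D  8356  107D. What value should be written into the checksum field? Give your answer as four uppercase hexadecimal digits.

One's-complement addition (fold any carry out of bit 15 back into bit 0):
  0x596E + 0x7992 = 0x0D300
  0xD300 + 0xD89F = 0x1AB9F → wrap carry → 0xABA0
  0xABA0 + 0x5B6D = 0x1070D → wrap carry → 0x070E
  0x070E + 0x8356 = 0x08A64
  0x8A64 + 0x107D = 0x09AE1
One's-complement sum = 0x9AE1.
Checksum = ~0x9AE1 & 0xFFFF = 0x651E.

651E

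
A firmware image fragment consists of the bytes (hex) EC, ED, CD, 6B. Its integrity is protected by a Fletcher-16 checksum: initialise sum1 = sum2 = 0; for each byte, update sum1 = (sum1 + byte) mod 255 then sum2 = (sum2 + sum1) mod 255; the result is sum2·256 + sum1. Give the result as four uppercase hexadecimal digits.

8414

Running sums (mod 255):
  after byte 0 (EC): sum1=236, sum2=236
  after byte 1 (ED): sum1=218, sum2=199
  after byte 2 (CD): sum1=168, sum2=112
  after byte 3 (6B): sum1=20, sum2=132
Checksum = sum2·256 + sum1 = 132·256 + 20 = 33812 = 0x8414.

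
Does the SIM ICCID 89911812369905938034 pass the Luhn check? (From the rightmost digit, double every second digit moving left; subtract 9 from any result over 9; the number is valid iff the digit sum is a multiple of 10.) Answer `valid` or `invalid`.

invalid

From the right, keep odd positions and double even positions (subtract 9 from any doubled value over 9):
  doubled (positions 2,4,...): 6 7 9 0 9 6 2 2 9 7 → sum 57
  kept (positions 1,3,...): 4 0 3 5 9 6 2 8 1 9 → sum 47
Total = 104.
104 mod 10 = 4, so the number is invalid.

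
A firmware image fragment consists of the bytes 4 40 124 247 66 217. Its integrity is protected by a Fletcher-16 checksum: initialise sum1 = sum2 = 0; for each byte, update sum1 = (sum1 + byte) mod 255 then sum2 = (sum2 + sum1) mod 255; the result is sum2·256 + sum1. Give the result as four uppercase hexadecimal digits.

19BC

Running sums (mod 255):
  after byte 0 (4): sum1=4, sum2=4
  after byte 1 (40): sum1=44, sum2=48
  after byte 2 (124): sum1=168, sum2=216
  after byte 3 (247): sum1=160, sum2=121
  after byte 4 (66): sum1=226, sum2=92
  after byte 5 (217): sum1=188, sum2=25
Checksum = sum2·256 + sum1 = 25·256 + 188 = 6588 = 0x19BC.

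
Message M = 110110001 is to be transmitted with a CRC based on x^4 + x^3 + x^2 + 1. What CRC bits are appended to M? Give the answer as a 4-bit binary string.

Append 4 zeros: 1101100010000. Divide by 11101 (XOR where the leading bit is 1):
  pos 0: 11011 XOR 11101 = 00110
  pos 2: 11000 XOR 11101 = 00101
  pos 4: 10101 XOR 11101 = 01000
  pos 5: 10000 XOR 11101 = 01101
  pos 6: 11010 XOR 11101 = 00111
  pos 8: 11100 XOR 11101 = 00001
Remainder (last 4 bits) = 0001. This is the CRC / FCS.

0001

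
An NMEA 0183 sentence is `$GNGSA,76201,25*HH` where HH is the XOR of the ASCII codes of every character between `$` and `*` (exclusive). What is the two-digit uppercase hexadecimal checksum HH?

XOR the ASCII codes of the payload characters:
  'G' = 0x47 → acc = 0x47
  'N' = 0x4E → acc = 0x09
  'G' = 0x47 → acc = 0x4E
  'S' = 0x53 → acc = 0x1D
  'A' = 0x41 → acc = 0x5C
  ',' = 0x2C → acc = 0x70
  '7' = 0x37 → acc = 0x47
  '6' = 0x36 → acc = 0x71
  '2' = 0x32 → acc = 0x43
  '0' = 0x30 → acc = 0x73
  '1' = 0x31 → acc = 0x42
  ',' = 0x2C → acc = 0x6E
  '2' = 0x32 → acc = 0x5C
  '5' = 0x35 → acc = 0x69
Checksum = 0x69.

69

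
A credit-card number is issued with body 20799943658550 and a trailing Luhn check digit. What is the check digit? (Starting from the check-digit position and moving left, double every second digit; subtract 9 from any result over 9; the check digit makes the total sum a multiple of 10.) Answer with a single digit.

3

Partial digits right→left: 0 5 5 8 5 6 3 4 9 9 9 7 0 2
Double every second digit counting from the check-digit position (so the 1st, 3rd, 5th, ... of the partial from the right).
  doubled (with −9 where >9): 0 1 1 6 9 9 0 → sum 26
  kept as-is: 5 8 6 4 9 7 2 → sum 41
Total = 26 + 41 = 67.
Check digit = (10 − (67 mod 10)) mod 10 = 3.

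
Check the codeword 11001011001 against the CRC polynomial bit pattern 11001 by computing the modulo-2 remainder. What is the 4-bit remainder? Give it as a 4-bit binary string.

Modulo-2 division of 11001011001 by 11001:
  pos 0: 11001 XOR 11001 = 00000
  pos 6: 11001 XOR 11001 = 00000
Remainder = 0000 (zero — the frame passes the CRC check).

0000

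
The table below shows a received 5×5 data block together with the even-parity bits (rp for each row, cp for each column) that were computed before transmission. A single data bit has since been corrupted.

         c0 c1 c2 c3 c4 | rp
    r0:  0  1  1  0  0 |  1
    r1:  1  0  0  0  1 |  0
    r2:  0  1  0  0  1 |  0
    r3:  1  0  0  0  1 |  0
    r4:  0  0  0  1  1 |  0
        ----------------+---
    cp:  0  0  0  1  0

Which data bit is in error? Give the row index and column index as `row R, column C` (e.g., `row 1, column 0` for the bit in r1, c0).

Recompute each row's even parity and compare to rp:
  r0: data parity 0, sent rp 1 → mismatch
  r1: data parity 0, sent rp 0 → ok
  r2: data parity 0, sent rp 0 → ok
  r3: data parity 0, sent rp 0 → ok
  r4: data parity 0, sent rp 0 → ok
Recompute each column's even parity and compare to cp:
  c0: data parity 0, sent cp 0 → ok
  c1: data parity 0, sent cp 0 → ok
  c2: data parity 1, sent cp 0 → mismatch
  c3: data parity 1, sent cp 1 → ok
  c4: data parity 0, sent cp 0 → ok
Exactly one row (r0) and one column (c2) fail → the flipped bit is at their intersection.

row 0, column 2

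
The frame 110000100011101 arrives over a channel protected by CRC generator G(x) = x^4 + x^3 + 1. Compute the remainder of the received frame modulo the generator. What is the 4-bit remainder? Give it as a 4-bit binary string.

0000

Modulo-2 division of 110000100011101 by 11001:
  pos 0: 11000 XOR 11001 = 00001
  pos 4: 10100 XOR 11001 = 01101
  pos 5: 11010 XOR 11001 = 00011
  pos 8: 11111 XOR 11001 = 00110
  pos 10: 11001 XOR 11001 = 00000
Remainder = 0000 (zero — the frame passes the CRC check).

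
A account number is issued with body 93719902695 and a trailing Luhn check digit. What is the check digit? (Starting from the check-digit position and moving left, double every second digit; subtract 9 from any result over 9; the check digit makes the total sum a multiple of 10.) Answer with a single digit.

Partial digits right→left: 5 9 6 2 0 9 9 1 7 3 9
Double every second digit counting from the check-digit position (so the 1st, 3rd, 5th, ... of the partial from the right).
  doubled (with −9 where >9): 1 3 0 9 5 9 → sum 27
  kept as-is: 9 2 9 1 3 → sum 24
Total = 27 + 24 = 51.
Check digit = (10 − (51 mod 10)) mod 10 = 9.

9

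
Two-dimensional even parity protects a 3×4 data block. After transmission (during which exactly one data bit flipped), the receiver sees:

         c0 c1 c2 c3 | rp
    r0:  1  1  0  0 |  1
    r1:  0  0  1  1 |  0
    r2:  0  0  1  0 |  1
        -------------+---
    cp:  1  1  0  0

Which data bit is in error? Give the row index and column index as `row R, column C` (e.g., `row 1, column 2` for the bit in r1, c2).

Recompute each row's even parity and compare to rp:
  r0: data parity 0, sent rp 1 → mismatch
  r1: data parity 0, sent rp 0 → ok
  r2: data parity 1, sent rp 1 → ok
Recompute each column's even parity and compare to cp:
  c0: data parity 1, sent cp 1 → ok
  c1: data parity 1, sent cp 1 → ok
  c2: data parity 0, sent cp 0 → ok
  c3: data parity 1, sent cp 0 → mismatch
Exactly one row (r0) and one column (c3) fail → the flipped bit is at their intersection.

row 0, column 3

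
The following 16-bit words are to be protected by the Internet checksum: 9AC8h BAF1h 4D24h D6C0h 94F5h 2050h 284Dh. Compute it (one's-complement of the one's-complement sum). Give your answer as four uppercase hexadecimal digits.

A8CD

One's-complement addition (fold any carry out of bit 15 back into bit 0):
  0x9AC8 + 0xBAF1 = 0x155B9 → wrap carry → 0x55BA
  0x55BA + 0x4D24 = 0x0A2DE
  0xA2DE + 0xD6C0 = 0x1799E → wrap carry → 0x799F
  0x799F + 0x94F5 = 0x10E94 → wrap carry → 0x0E95
  0x0E95 + 0x2050 = 0x02EE5
  0x2EE5 + 0x284D = 0x05732
One's-complement sum = 0x5732.
Checksum = ~0x5732 & 0xFFFF = 0xA8CD.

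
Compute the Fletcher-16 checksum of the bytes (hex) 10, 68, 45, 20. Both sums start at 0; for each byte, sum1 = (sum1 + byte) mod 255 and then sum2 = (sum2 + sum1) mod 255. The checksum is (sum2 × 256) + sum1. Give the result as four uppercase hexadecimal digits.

Running sums (mod 255):
  after byte 0 (10): sum1=16, sum2=16
  after byte 1 (68): sum1=120, sum2=136
  after byte 2 (45): sum1=189, sum2=70
  after byte 3 (20): sum1=221, sum2=36
Checksum = sum2·256 + sum1 = 36·256 + 221 = 9437 = 0x24DD.

24DD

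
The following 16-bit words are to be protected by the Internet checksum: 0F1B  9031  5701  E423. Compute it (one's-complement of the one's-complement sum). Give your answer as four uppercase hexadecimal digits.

258E

One's-complement addition (fold any carry out of bit 15 back into bit 0):
  0x0F1B + 0x9031 = 0x09F4C
  0x9F4C + 0x5701 = 0x0F64D
  0xF64D + 0xE423 = 0x1DA70 → wrap carry → 0xDA71
One's-complement sum = 0xDA71.
Checksum = ~0xDA71 & 0xFFFF = 0x258E.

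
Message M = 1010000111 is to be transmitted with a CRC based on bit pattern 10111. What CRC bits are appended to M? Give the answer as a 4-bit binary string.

1110

Append 4 zeros: 10100001110000. Divide by 10111 (XOR where the leading bit is 1):
  pos 0: 10100 XOR 10111 = 00011
  pos 3: 11001 XOR 10111 = 01110
  pos 4: 11101 XOR 10111 = 01010
  pos 5: 10101 XOR 10111 = 00010
  pos 8: 10000 XOR 10111 = 00111
Remainder (last 4 bits) = 1110. This is the CRC / FCS.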